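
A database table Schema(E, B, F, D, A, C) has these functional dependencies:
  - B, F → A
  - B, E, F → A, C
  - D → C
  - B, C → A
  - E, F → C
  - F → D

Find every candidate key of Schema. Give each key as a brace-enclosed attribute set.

{B, E, F}

Attributes never on any right-hand side: {B, E, F} — every candidate key must contain all of them.
{B, E, F}⁺ = {A, B, C, D, E, F} — all of the relation — so {B, E, F} is a candidate key.
Every other attribute set either contains this one or has a smaller closure.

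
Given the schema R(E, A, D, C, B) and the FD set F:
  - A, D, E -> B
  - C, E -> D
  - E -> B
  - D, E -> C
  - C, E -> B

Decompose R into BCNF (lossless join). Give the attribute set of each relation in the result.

Candidate keys of the original relation: {A, C, E}, {A, D, E}.
In {A, B, C, D, E}, {C, E} is not a superkey ({C, E}⁺ restricted to this set is {B, C, D, E}), so split on C, E -> B, D into {B, C, D, E} and {A, C, E}.
In {B, C, D, E}, {E} is not a superkey ({E}⁺ restricted to this set is {B, E}), so split on E -> B into {B, E} and {C, D, E}.
{B, E} has no BCNF violation.
{C, D, E} has no BCNF violation.
{A, C, E} has no BCNF violation.

{A, C, E}; {B, E}; {C, D, E}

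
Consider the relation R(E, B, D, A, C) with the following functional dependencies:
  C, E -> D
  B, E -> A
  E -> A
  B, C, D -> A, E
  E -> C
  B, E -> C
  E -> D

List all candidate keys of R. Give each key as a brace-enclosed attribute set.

Attributes never on any right-hand side: {B} — every candidate key must contain it.
{B, E}⁺ = {A, B, C, D, E}, which is every attribute, so {B, E} is a candidate key.
{B, C, D}⁺ = {A, B, C, D, E}, which is every attribute, so {B, C, D} is a candidate key.
These are minimal and exhaustive — every other superkey contains one of them.

{B, C, D}, {B, E}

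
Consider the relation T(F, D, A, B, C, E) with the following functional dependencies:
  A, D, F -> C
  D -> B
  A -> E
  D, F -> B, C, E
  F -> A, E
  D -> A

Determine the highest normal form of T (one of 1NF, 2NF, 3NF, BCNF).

Candidate key: {D, F}. Prime attributes: {D, F}.
D -> B: {D}⁺ = {A, B, D, E}, which is not all of the attributes, so the left side is not a superkey — BCNF is violated.
D -> B has non-prime {B} on the right and a non-superkey on the left, so 3NF fails.
Since {D} ⊂ {D, F} and {D}⁺ ⊇ {A, B, E} with {A, B, E} non-prime, there is a partial dependency; 2NF fails.

1NF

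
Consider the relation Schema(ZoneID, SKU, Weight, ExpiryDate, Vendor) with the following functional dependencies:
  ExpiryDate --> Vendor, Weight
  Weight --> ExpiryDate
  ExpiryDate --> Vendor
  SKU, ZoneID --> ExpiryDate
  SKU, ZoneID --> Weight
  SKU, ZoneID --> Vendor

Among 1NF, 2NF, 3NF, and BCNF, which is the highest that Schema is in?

2NF

Candidate key: {SKU, ZoneID}. Prime attributes: {SKU, ZoneID}.
For ExpiryDate --> Vendor, Weight we have {ExpiryDate}⁺ = {ExpiryDate, Vendor, Weight}; {ExpiryDate} is not a superkey, so BCNF fails.
ExpiryDate --> Vendor, Weight determines the non-prime attributes {Vendor, Weight} from a non-superkey — 3NF is violated.
Checking every proper subset of each key, none determines a non-prime attribute — 2NF is satisfied.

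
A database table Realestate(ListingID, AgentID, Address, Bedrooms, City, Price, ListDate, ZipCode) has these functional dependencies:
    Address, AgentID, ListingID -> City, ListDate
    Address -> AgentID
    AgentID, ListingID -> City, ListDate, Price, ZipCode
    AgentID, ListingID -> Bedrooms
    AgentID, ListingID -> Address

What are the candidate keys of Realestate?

{Address, ListingID}, {AgentID, ListingID}

Attributes never on any right-hand side: {ListingID} — every candidate key must contain it.
{Address, ListingID}⁺ = {Address, AgentID, Bedrooms, City, ListDate, ListingID, Price, ZipCode} — all of the relation — so {Address, ListingID} is a candidate key.
{AgentID, ListingID}⁺ = {Address, AgentID, Bedrooms, City, ListDate, ListingID, Price, ZipCode} — all of the relation — so {AgentID, ListingID} is a candidate key.
Any other superkey properly contains one of these, so there are no further candidate keys.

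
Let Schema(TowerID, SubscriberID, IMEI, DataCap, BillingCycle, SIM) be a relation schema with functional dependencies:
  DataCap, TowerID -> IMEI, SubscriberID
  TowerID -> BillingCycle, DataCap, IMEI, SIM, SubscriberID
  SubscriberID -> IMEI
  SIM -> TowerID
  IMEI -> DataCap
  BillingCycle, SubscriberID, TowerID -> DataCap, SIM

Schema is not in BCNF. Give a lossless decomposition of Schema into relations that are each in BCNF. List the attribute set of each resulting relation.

Candidate keys of the original relation: {SIM}, {TowerID}.
{BillingCycle, DataCap, IMEI, SIM, SubscriberID, TowerID}: {SubscriberID} determines {DataCap, IMEI, SubscriberID} here but is not a superkey — split on SubscriberID -> DataCap, IMEI, giving {DataCap, IMEI, SubscriberID} and {BillingCycle, SIM, SubscriberID, TowerID}.
{DataCap, IMEI, SubscriberID}: {IMEI} determines {DataCap, IMEI} here but is not a superkey — split on IMEI -> DataCap, giving {DataCap, IMEI} and {IMEI, SubscriberID}.
{DataCap, IMEI}: every determinant is a superkey — BCNF.
{IMEI, SubscriberID}: every determinant is a superkey — BCNF.
{BillingCycle, SIM, SubscriberID, TowerID}: every determinant is a superkey — BCNF.

{BillingCycle, SIM, SubscriberID, TowerID}; {DataCap, IMEI}; {IMEI, SubscriberID}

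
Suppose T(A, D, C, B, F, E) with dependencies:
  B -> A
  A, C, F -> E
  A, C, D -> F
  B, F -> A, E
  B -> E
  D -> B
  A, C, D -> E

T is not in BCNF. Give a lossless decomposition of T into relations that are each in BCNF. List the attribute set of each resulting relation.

{A, B, E}; {B, D}; {C, D, F}

Candidate key of the original relation: {C, D}.
{A, B, C, D, E, F}: {B} determines {A, B, E} here but is not a superkey — split on B -> A, E, giving {A, B, E} and {B, C, D, F}.
{A, B, E}: every determinant is a superkey — BCNF.
{B, C, D, F}: {D} determines {B, D} here but is not a superkey — split on D -> B, giving {B, D} and {C, D, F}.
{B, D}: every determinant is a superkey — BCNF.
{C, D, F}: every determinant is a superkey — BCNF.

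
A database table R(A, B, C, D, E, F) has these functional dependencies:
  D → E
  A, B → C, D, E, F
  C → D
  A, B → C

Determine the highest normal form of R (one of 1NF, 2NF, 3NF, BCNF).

Candidate key: {A, B}. Prime attributes: {A, B}.
D → E breaks BCNF: {D}⁺ = {D, E}, so {D} is not a superkey.
D → E determines the non-prime attribute {E} from a non-superkey — 3NF is violated.
Checking every proper subset of each key, none determines a non-prime attribute — 2NF is satisfied.

2NF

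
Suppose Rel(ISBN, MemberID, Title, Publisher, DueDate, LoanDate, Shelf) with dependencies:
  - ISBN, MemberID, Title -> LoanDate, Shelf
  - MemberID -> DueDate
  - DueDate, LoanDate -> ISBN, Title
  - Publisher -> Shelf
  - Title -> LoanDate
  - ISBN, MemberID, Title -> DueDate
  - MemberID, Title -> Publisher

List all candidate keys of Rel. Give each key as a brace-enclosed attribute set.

{LoanDate, MemberID}, {MemberID, Title}

{MemberID} never appears on the right of any FD, so every key must include it.
Closure of {LoanDate, MemberID} is {DueDate, ISBN, LoanDate, MemberID, Publisher, Shelf, Title}, the whole schema; {LoanDate, MemberID} is a candidate key.
Closure of {MemberID, Title} is {DueDate, ISBN, LoanDate, MemberID, Publisher, Shelf, Title}, the whole schema; {MemberID, Title} is a candidate key.
These are minimal and exhaustive — every other superkey contains one of them.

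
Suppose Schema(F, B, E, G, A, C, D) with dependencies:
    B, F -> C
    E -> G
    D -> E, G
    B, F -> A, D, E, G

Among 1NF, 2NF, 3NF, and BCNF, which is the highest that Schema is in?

Candidate key: {B, F}. Prime attributes: {B, F}.
E -> G breaks BCNF: {E}⁺ = {E, G}, so {E} is not a superkey.
E -> G determines the non-prime attribute {G} from a non-superkey — 3NF is violated.
No non-prime attribute depends on a proper subset of any candidate key, so 2NF holds.

2NF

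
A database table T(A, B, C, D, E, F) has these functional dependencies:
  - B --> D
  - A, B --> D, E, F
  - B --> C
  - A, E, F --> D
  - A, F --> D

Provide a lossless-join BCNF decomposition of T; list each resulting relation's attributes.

Candidate key of the original relation: {A, B}.
{A, B, C, D, E, F}: {B} determines {B, C, D} here but is not a superkey — split on B --> C, D, giving {B, C, D} and {A, B, E, F}.
{B, C, D}: every determinant is a superkey — BCNF.
{A, B, E, F}: every determinant is a superkey — BCNF.

{A, B, E, F}; {B, C, D}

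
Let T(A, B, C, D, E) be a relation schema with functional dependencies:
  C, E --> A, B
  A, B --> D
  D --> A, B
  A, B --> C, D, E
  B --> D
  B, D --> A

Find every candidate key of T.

Closure of {B} is {A, B, C, D, E}, the whole schema; {B} is a candidate key.
Closure of {D} is {A, B, C, D, E}, the whole schema; {D} is a candidate key.
Closure of {C, E} is {A, B, C, D, E}, the whole schema; {C, E} is a candidate key.
These are minimal and exhaustive — every other superkey contains one of them.

{B}, {C, E}, {D}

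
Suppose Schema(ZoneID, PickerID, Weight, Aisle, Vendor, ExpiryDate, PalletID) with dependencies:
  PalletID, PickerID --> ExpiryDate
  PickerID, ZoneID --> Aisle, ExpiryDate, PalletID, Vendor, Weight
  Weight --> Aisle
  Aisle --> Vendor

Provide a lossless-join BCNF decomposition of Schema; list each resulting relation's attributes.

{Aisle, Vendor}; {Aisle, Weight}; {ExpiryDate, PalletID, PickerID}; {PalletID, PickerID, Weight, ZoneID}

Candidate key of the original relation: {PickerID, ZoneID}.
{Aisle, ExpiryDate, PalletID, PickerID, Vendor, Weight, ZoneID}: {PalletID, PickerID} determines {ExpiryDate, PalletID, PickerID} here but is not a superkey — split on PalletID, PickerID --> ExpiryDate, giving {ExpiryDate, PalletID, PickerID} and {Aisle, PalletID, PickerID, Vendor, Weight, ZoneID}.
{ExpiryDate, PalletID, PickerID} is in BCNF.
{Aisle, PalletID, PickerID, Vendor, Weight, ZoneID}: {Weight} determines {Aisle, Vendor, Weight} here but is not a superkey — split on Weight --> Aisle, Vendor, giving {Aisle, Vendor, Weight} and {PalletID, PickerID, Weight, ZoneID}.
{Aisle, Vendor, Weight}: {Aisle} determines {Aisle, Vendor} here but is not a superkey — split on Aisle --> Vendor, giving {Aisle, Vendor} and {Aisle, Weight}.
{Aisle, Vendor} is in BCNF.
{Aisle, Weight} is in BCNF.
{PalletID, PickerID, Weight, ZoneID} is in BCNF.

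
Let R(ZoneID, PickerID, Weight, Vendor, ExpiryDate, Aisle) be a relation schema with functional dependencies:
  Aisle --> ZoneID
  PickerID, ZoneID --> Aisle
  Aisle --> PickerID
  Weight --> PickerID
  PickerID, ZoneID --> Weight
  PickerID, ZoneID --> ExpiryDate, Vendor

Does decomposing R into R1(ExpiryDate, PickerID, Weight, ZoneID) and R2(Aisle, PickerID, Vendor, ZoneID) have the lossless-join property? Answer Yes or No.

Common attributes: {PickerID, ZoneID}; their closure is {Aisle, ExpiryDate, PickerID, Vendor, Weight, ZoneID}.
R1 is contained in that closure, so R1 ∩ R2 --> R1 holds and the join is lossless.

Yes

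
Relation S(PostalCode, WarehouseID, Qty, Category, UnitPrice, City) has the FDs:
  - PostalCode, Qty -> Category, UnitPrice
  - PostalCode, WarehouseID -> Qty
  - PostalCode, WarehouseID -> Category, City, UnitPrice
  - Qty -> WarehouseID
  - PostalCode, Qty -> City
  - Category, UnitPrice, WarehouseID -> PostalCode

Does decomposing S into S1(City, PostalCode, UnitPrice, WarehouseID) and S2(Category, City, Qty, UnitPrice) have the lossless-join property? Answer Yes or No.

No

Common attributes: {City, UnitPrice}; their closure is {City, UnitPrice}.
S1 ⊄ {City, UnitPrice} and S2 ⊄ {City, UnitPrice}, so the split is lossy.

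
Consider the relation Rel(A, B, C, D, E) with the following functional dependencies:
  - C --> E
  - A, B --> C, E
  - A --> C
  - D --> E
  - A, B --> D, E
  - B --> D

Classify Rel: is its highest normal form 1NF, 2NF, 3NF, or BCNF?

Candidate key: {A, B}. Prime attributes: {A, B}.
For C --> E we have {C}⁺ = {C, E}; {C} is not a superkey, so BCNF fails.
Because {E} is non-prime and the left side of C --> E is not a superkey, the relation is not in 3NF.
Since {A} ⊂ {A, B} and {A}⁺ ⊇ {C, E} with {C, E} non-prime, there is a partial dependency; 2NF fails.

1NF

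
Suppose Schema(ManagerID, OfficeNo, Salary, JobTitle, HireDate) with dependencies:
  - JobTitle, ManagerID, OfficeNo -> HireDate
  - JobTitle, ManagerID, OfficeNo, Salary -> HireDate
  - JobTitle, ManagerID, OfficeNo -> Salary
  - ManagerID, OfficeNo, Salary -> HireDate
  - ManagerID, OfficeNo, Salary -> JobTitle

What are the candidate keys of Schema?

{JobTitle, ManagerID, OfficeNo}, {ManagerID, OfficeNo, Salary}

Attributes never on any right-hand side: {ManagerID, OfficeNo} — every candidate key must contain all of them.
{JobTitle, ManagerID, OfficeNo} is a candidate key since {JobTitle, ManagerID, OfficeNo}⁺ = {HireDate, JobTitle, ManagerID, OfficeNo, Salary} covers every attribute.
{ManagerID, OfficeNo, Salary} is a candidate key since {ManagerID, OfficeNo, Salary}⁺ = {HireDate, JobTitle, ManagerID, OfficeNo, Salary} covers every attribute.
Any other superkey properly contains one of these, so there are no further candidate keys.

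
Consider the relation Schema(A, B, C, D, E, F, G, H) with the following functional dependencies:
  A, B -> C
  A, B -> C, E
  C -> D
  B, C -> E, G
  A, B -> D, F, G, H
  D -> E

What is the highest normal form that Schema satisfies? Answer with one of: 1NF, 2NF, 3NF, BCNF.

2NF

Candidate key: {A, B}. Prime attributes: {A, B}.
C -> D breaks BCNF: {C}⁺ = {C, D, E}, so {C} is not a superkey.
C -> D has non-prime {D} on the right and a non-superkey on the left, so 3NF fails.
Checking every proper subset of each key, none determines a non-prime attribute — 2NF is satisfied.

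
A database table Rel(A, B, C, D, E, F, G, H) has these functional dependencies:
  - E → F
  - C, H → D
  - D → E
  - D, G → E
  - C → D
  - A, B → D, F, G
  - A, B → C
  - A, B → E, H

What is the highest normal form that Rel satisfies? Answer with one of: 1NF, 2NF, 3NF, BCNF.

Candidate key: {A, B}. Prime attributes: {A, B}.
E → F: {E}⁺ = {E, F}, which is not all of the attributes, so the left side is not a superkey — BCNF is violated.
E → F has non-prime {F} on the right and a non-superkey on the left, so 3NF fails.
No proper subset of a key has a non-prime attribute in its closure, so there is no partial dependency; 2NF holds.

2NF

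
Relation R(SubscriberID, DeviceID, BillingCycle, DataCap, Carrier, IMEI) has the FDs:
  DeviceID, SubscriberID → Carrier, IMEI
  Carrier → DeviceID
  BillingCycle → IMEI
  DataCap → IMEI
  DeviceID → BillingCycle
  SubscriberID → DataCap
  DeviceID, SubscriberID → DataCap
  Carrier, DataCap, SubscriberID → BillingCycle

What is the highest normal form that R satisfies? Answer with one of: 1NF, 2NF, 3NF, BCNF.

Candidate keys: {Carrier, SubscriberID}, {DeviceID, SubscriberID}. Prime attributes: {Carrier, DeviceID, SubscriberID}.
Carrier → DeviceID breaks BCNF: {Carrier}⁺ = {BillingCycle, Carrier, DeviceID, IMEI}, so {Carrier} is not a superkey.
Because {IMEI} is non-prime and the left side of BillingCycle → IMEI is not a superkey, the relation is not in 3NF.
{Carrier} is a proper subset of the key {Carrier, SubscriberID}, and {Carrier}⁺ contains the non-prime attributes {BillingCycle, IMEI} — a partial dependency, so 2NF is violated.

1NF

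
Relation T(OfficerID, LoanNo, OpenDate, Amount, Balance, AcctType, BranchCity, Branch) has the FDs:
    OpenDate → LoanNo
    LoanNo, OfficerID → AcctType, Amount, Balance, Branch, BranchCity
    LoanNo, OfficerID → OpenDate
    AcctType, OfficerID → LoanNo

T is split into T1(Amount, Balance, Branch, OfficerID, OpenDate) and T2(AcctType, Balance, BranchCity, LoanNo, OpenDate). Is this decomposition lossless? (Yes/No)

No

T1 ∩ T2 = {Balance, OpenDate}; its closure under F is {Balance, LoanNo, OpenDate}.
The closure covers neither T1 nor T2 entirely; the join is not lossless.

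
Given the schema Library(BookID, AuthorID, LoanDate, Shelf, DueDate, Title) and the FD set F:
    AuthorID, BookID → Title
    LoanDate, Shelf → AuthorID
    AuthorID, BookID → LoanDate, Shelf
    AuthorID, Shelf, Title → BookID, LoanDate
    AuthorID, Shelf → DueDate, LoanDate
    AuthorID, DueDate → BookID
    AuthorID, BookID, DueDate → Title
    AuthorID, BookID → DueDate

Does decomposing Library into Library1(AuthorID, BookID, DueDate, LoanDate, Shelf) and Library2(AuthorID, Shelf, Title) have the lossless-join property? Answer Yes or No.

Yes

Common attributes: {AuthorID, Shelf}; their closure is {AuthorID, BookID, DueDate, LoanDate, Shelf, Title}.
Library1 is contained in that closure, so Library1 ∩ Library2 → Library1 holds and the join is lossless.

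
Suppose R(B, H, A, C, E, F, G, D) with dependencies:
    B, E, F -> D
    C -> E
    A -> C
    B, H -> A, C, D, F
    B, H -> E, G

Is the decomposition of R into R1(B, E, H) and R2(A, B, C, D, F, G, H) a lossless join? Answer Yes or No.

The shared attributes are {B, H} and {B, H}⁺ = {A, B, C, D, E, F, G, H}.
R1 is contained in that closure, so R1 ∩ R2 -> R1 holds and the join is lossless.

Yes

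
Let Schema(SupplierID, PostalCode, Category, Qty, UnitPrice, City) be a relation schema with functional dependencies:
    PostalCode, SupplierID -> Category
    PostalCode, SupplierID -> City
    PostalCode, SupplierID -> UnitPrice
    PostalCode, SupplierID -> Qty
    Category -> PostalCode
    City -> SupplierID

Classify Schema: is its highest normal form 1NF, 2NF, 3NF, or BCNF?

Candidate keys: {Category, City}, {Category, SupplierID}, {City, PostalCode}, {PostalCode, SupplierID}. Prime attributes: {Category, City, PostalCode, SupplierID}.
For Category -> PostalCode we have {Category}⁺ = {Category, PostalCode}; {Category} is not a superkey, so BCNF fails.
But every attribute on its right side ({PostalCode}) is prime, and the same holds for every other non-superkey FD, so 3NF still holds.

3NF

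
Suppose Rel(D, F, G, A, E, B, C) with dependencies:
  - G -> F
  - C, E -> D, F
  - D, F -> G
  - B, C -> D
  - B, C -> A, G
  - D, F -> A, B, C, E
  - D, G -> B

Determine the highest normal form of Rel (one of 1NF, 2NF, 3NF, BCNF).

3NF

Candidate keys: {B, C}, {C, E}, {D, F}, {D, G}. Prime attributes: {B, C, D, E, F, G}.
G -> F breaks BCNF: {G}⁺ = {F, G}, so {G} is not a superkey.
But every attribute on its right side ({F}) is prime, and the same holds for every other non-superkey FD, so 3NF still holds.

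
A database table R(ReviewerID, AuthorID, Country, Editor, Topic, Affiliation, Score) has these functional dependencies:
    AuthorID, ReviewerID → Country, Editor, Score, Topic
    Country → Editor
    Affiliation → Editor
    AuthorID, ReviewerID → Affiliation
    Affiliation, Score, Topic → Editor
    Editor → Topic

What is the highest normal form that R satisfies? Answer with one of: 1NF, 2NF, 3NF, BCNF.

2NF

Candidate key: {AuthorID, ReviewerID}. Prime attributes: {AuthorID, ReviewerID}.
For Country → Editor we have {Country}⁺ = {Country, Editor, Topic}; {Country} is not a superkey, so BCNF fails.
Country → Editor has non-prime {Editor} on the right and a non-superkey on the left, so 3NF fails.
No non-prime attribute depends on a proper subset of any candidate key, so 2NF holds.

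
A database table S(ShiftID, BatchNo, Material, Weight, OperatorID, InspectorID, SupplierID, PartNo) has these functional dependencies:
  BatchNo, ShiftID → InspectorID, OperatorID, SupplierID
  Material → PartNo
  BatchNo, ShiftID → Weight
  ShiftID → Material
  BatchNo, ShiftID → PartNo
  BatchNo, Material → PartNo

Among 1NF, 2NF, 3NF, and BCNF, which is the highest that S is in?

Candidate key: {BatchNo, ShiftID}. Prime attributes: {BatchNo, ShiftID}.
Material → PartNo: {Material}⁺ = {Material, PartNo}, which is not all of the attributes, so the left side is not a superkey — BCNF is violated.
Material → PartNo determines the non-prime attribute {PartNo} from a non-superkey — 3NF is violated.
The proper key subset {ShiftID} of {BatchNo, ShiftID} determines non-prime {Material, PartNo}, so the relation is not even in 2NF.

1NF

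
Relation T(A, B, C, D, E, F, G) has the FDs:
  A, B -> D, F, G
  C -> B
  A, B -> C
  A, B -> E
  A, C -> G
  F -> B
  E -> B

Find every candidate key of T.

{A, B}, {A, C}, {A, E}, {A, F}

No FD produces {A}, so it must be in every candidate key.
{A, B}⁺ = {A, B, C, D, E, F, G} — all of the relation — so {A, B} is a candidate key.
{A, C}⁺ = {A, B, C, D, E, F, G} — all of the relation — so {A, C} is a candidate key.
{A, E}⁺ = {A, B, C, D, E, F, G} — all of the relation — so {A, E} is a candidate key.
{A, F}⁺ = {A, B, C, D, E, F, G} — all of the relation — so {A, F} is a candidate key.
Any other superkey properly contains one of these, so there are no further candidate keys.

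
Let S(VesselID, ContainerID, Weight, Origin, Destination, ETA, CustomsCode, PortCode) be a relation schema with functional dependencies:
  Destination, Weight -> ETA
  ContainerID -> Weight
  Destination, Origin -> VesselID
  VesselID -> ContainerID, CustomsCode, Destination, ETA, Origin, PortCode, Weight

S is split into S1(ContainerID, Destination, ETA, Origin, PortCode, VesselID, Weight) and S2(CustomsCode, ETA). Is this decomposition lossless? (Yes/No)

The shared attributes are {ETA} and {ETA}⁺ = {ETA}.
The closure covers neither S1 nor S2 entirely; the join is not lossless.

No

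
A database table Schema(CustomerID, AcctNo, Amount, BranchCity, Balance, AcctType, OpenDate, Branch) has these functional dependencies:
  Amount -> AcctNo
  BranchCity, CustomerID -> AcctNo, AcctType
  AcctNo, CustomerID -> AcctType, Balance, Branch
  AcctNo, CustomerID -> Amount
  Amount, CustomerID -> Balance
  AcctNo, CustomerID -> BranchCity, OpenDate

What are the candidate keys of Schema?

No FD produces {CustomerID}, so it must be in every candidate key.
{AcctNo, CustomerID}⁺ = {AcctNo, AcctType, Amount, Balance, Branch, BranchCity, CustomerID, OpenDate}, which is every attribute, so {AcctNo, CustomerID} is a candidate key.
{Amount, CustomerID}⁺ = {AcctNo, AcctType, Amount, Balance, Branch, BranchCity, CustomerID, OpenDate}, which is every attribute, so {Amount, CustomerID} is a candidate key.
{BranchCity, CustomerID}⁺ = {AcctNo, AcctType, Amount, Balance, Branch, BranchCity, CustomerID, OpenDate}, which is every attribute, so {BranchCity, CustomerID} is a candidate key.
No proper subset of any of these is a key, and no other minimal superkey exists.

{AcctNo, CustomerID}, {Amount, CustomerID}, {BranchCity, CustomerID}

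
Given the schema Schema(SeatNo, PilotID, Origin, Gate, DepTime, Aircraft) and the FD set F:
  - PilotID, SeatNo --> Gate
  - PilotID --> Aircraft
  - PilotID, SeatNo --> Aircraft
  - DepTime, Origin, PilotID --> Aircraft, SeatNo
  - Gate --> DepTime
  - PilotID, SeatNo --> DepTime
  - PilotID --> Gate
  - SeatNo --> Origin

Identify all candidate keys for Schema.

{Origin, PilotID}, {PilotID, SeatNo}

No FD produces {PilotID}, so it must be in every candidate key.
Closure of {Origin, PilotID} is {Aircraft, DepTime, Gate, Origin, PilotID, SeatNo}, the whole schema; {Origin, PilotID} is a candidate key.
Closure of {PilotID, SeatNo} is {Aircraft, DepTime, Gate, Origin, PilotID, SeatNo}, the whole schema; {PilotID, SeatNo} is a candidate key.
No proper subset of any of these is a key, and no other minimal superkey exists.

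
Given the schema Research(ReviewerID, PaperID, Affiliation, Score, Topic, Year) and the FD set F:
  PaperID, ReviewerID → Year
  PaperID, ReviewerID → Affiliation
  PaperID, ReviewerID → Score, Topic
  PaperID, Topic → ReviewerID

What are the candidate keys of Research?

Attributes never on any right-hand side: {PaperID} — every candidate key must contain it.
{PaperID, ReviewerID}⁺ = {Affiliation, PaperID, ReviewerID, Score, Topic, Year} — all of the relation — so {PaperID, ReviewerID} is a candidate key.
{PaperID, Topic}⁺ = {Affiliation, PaperID, ReviewerID, Score, Topic, Year} — all of the relation — so {PaperID, Topic} is a candidate key.
Any other superkey properly contains one of these, so there are no further candidate keys.

{PaperID, ReviewerID}, {PaperID, Topic}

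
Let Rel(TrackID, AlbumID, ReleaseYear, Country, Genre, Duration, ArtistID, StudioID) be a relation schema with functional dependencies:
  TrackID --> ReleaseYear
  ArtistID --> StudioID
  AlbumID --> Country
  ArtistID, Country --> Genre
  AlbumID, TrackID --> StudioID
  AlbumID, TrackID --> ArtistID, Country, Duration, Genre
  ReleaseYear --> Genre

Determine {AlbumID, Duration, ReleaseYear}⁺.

{AlbumID, Country, Duration, Genre, ReleaseYear}

Start with {AlbumID, Duration, ReleaseYear}.
AlbumID --> Country applies; add {Country} → now {AlbumID, Country, Duration, ReleaseYear}.
ReleaseYear --> Genre applies; add {Genre} → now {AlbumID, Country, Duration, Genre, ReleaseYear}.
No further FD applies.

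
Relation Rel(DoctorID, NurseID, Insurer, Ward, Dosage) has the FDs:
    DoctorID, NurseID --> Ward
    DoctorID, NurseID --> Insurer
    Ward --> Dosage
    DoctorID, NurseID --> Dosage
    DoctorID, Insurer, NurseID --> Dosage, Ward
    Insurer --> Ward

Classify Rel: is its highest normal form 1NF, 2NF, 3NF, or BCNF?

2NF

Candidate key: {DoctorID, NurseID}. Prime attributes: {DoctorID, NurseID}.
For Ward --> Dosage we have {Ward}⁺ = {Dosage, Ward}; {Ward} is not a superkey, so BCNF fails.
Ward --> Dosage determines the non-prime attribute {Dosage} from a non-superkey — 3NF is violated.
No non-prime attribute depends on a proper subset of any candidate key, so 2NF holds.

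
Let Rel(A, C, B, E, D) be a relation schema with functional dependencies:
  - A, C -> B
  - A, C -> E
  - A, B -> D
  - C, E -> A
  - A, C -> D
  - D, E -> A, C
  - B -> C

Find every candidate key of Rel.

{A, B}, {A, C}, {B, E}, {C, E}, {D, E}

{A, B}⁺ = {A, B, C, D, E}, which is every attribute, so {A, B} is a candidate key.
{A, C}⁺ = {A, B, C, D, E}, which is every attribute, so {A, C} is a candidate key.
{B, E}⁺ = {A, B, C, D, E}, which is every attribute, so {B, E} is a candidate key.
{C, E}⁺ = {A, B, C, D, E}, which is every attribute, so {C, E} is a candidate key.
{D, E}⁺ = {A, B, C, D, E}, which is every attribute, so {D, E} is a candidate key.
Any other superkey properly contains one of these, so there are no further candidate keys.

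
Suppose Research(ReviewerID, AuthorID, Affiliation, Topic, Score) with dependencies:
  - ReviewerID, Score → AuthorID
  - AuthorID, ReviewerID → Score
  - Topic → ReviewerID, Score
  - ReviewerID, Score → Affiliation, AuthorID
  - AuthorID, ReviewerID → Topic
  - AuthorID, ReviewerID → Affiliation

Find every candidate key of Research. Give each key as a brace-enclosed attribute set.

{Topic}⁺ = {Affiliation, AuthorID, ReviewerID, Score, Topic} — all of the relation — so {Topic} is a candidate key.
{AuthorID, ReviewerID}⁺ = {Affiliation, AuthorID, ReviewerID, Score, Topic} — all of the relation — so {AuthorID, ReviewerID} is a candidate key.
{ReviewerID, Score}⁺ = {Affiliation, AuthorID, ReviewerID, Score, Topic} — all of the relation — so {ReviewerID, Score} is a candidate key.
These are minimal and exhaustive — every other superkey contains one of them.

{AuthorID, ReviewerID}, {ReviewerID, Score}, {Topic}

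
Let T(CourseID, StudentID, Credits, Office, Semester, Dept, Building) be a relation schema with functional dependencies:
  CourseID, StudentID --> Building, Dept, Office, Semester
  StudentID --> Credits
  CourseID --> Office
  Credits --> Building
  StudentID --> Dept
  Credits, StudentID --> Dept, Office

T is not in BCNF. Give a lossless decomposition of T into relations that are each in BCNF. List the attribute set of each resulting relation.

{Building, Credits}; {CourseID, Semester, StudentID}; {Credits, Dept, Office, StudentID}

Candidate key of the original relation: {CourseID, StudentID}.
{Building, CourseID, Credits, Dept, Office, Semester, StudentID}: {StudentID} determines {Building, Credits, Dept, Office, StudentID} here but is not a superkey — split on StudentID --> Building, Credits, Dept, Office, giving {Building, Credits, Dept, Office, StudentID} and {CourseID, Semester, StudentID}.
{Building, Credits, Dept, Office, StudentID}: {Credits} determines {Building, Credits} here but is not a superkey — split on Credits --> Building, giving {Building, Credits} and {Credits, Dept, Office, StudentID}.
{Building, Credits} has no BCNF violation.
{Credits, Dept, Office, StudentID} has no BCNF violation.
{CourseID, Semester, StudentID} has no BCNF violation.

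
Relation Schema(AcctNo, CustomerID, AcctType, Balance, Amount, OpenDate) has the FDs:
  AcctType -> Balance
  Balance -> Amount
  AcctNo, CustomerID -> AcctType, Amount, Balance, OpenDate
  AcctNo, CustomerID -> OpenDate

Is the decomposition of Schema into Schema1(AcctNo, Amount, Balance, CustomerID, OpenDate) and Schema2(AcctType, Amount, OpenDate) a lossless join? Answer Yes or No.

Common attributes: {Amount, OpenDate}; their closure is {Amount, OpenDate}.
Schema1 ⊄ {Amount, OpenDate} and Schema2 ⊄ {Amount, OpenDate}, so the split is lossy.

No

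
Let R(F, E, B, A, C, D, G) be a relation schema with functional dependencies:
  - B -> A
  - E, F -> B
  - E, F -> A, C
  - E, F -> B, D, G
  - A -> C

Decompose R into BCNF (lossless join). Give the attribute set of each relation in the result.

{A, B}; {A, C}; {B, D, E, F, G}

Candidate key of the original relation: {E, F}.
Within {A, B, C, D, E, F, G}: {B}⁺ ∩ {A, B, C, D, E, F, G} = {A, B, C}, not the whole set, so B -> A, C violates BCNF; decompose into {A, B, C} and {B, D, E, F, G}.
Within {A, B, C}: {A}⁺ ∩ {A, B, C} = {A, C}, not the whole set, so A -> C violates BCNF; decompose into {A, C} and {A, B}.
{A, C} is in BCNF.
{A, B} is in BCNF.
{B, D, E, F, G} is in BCNF.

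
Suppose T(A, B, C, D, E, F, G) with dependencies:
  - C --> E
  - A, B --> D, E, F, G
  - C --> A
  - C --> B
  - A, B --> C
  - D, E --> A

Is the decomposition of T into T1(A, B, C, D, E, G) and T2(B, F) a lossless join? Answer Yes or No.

No

The shared attributes are {B} and {B}⁺ = {B}.
The closure covers neither T1 nor T2 entirely; the join is not lossless.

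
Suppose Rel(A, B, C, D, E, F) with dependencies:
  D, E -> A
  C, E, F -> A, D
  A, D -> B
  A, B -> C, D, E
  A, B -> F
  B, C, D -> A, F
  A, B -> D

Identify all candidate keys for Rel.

{A, B} is a candidate key since {A, B}⁺ = {A, B, C, D, E, F} covers every attribute.
{A, D} is a candidate key since {A, D}⁺ = {A, B, C, D, E, F} covers every attribute.
{D, E} is a candidate key since {D, E}⁺ = {A, B, C, D, E, F} covers every attribute.
{B, C, D} is a candidate key since {B, C, D}⁺ = {A, B, C, D, E, F} covers every attribute.
{C, E, F} is a candidate key since {C, E, F}⁺ = {A, B, C, D, E, F} covers every attribute.
These are minimal and exhaustive — every other superkey contains one of them.

{A, B}, {A, D}, {B, C, D}, {C, E, F}, {D, E}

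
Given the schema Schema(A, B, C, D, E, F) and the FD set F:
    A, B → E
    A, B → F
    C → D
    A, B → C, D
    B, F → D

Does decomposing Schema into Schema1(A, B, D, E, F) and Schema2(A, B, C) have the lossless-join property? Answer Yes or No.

Schema1 ∩ Schema2 = {A, B}; its closure under F is {A, B, C, D, E, F}.
This includes all of Schema1, so the common attributes are a superkey of Schema1 — the join is lossless.

Yes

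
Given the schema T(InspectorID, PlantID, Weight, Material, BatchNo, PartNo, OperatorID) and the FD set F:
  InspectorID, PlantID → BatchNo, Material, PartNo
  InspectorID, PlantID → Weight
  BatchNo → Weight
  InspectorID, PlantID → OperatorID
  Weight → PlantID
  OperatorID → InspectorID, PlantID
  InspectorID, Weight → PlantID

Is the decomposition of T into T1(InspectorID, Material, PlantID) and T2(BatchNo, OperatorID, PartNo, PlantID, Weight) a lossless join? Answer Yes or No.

No

The shared attributes are {PlantID} and {PlantID}⁺ = {PlantID}.
T1 ⊄ {PlantID} and T2 ⊄ {PlantID}, so the split is lossy.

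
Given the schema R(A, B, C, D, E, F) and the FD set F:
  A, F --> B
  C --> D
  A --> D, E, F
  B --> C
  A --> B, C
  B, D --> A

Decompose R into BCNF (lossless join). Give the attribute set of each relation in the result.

{A, B, C, E, F}; {C, D}

Candidate keys of the original relation: {A}, {B}.
In {A, B, C, D, E, F}, {C} is not a superkey ({C}⁺ restricted to this set is {C, D}), so split on C --> D into {C, D} and {A, B, C, E, F}.
{C, D} is in BCNF.
{A, B, C, E, F} is in BCNF.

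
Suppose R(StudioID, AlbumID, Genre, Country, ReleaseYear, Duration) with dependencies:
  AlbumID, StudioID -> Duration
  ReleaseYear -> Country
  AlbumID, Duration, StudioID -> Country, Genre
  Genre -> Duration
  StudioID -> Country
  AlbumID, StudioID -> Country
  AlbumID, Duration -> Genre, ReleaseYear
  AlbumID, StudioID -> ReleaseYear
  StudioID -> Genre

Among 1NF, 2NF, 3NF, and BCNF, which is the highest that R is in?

Candidate key: {AlbumID, StudioID}. Prime attributes: {AlbumID, StudioID}.
For ReleaseYear -> Country we have {ReleaseYear}⁺ = {Country, ReleaseYear}; {ReleaseYear} is not a superkey, so BCNF fails.
Because {Country} is non-prime and the left side of ReleaseYear -> Country is not a superkey, the relation is not in 3NF.
Since {StudioID} ⊂ {AlbumID, StudioID} and {StudioID}⁺ ⊇ {Country, Duration, Genre} with {Country, Duration, Genre} non-prime, there is a partial dependency; 2NF fails.

1NF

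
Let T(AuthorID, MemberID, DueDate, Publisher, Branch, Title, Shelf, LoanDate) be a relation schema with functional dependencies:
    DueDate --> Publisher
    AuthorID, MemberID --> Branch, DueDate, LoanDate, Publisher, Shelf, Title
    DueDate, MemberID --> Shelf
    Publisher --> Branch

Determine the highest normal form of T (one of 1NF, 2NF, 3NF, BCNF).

Candidate key: {AuthorID, MemberID}. Prime attributes: {AuthorID, MemberID}.
DueDate --> Publisher breaks BCNF: {DueDate}⁺ = {Branch, DueDate, Publisher}, so {DueDate} is not a superkey.
Because {Publisher} is non-prime and the left side of DueDate --> Publisher is not a superkey, the relation is not in 3NF.
No non-prime attribute depends on a proper subset of any candidate key, so 2NF holds.

2NF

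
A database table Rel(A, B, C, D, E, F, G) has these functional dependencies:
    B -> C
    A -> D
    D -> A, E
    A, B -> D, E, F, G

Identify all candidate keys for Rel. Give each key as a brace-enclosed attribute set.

Attributes never on any right-hand side: {B} — every candidate key must contain it.
{A, B}⁺ = {A, B, C, D, E, F, G}, which is every attribute, so {A, B} is a candidate key.
{B, D}⁺ = {A, B, C, D, E, F, G}, which is every attribute, so {B, D} is a candidate key.
Any other superkey properly contains one of these, so there are no further candidate keys.

{A, B}, {B, D}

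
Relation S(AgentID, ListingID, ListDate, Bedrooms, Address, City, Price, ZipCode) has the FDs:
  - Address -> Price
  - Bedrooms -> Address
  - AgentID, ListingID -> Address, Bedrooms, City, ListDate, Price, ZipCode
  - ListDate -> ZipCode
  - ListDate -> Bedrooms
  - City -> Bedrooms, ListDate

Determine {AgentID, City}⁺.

Start with {AgentID, City}.
City -> Bedrooms, ListDate applies; add {Bedrooms, ListDate} → now {AgentID, Bedrooms, City, ListDate}.
Bedrooms -> Address applies; add {Address} → now {Address, AgentID, Bedrooms, City, ListDate}.
ListDate -> ZipCode applies; add {ZipCode} → now {Address, AgentID, Bedrooms, City, ListDate, ZipCode}.
Address -> Price applies; add {Price} → now {Address, AgentID, Bedrooms, City, ListDate, Price, ZipCode}.
No further FD applies.

{Address, AgentID, Bedrooms, City, ListDate, Price, ZipCode}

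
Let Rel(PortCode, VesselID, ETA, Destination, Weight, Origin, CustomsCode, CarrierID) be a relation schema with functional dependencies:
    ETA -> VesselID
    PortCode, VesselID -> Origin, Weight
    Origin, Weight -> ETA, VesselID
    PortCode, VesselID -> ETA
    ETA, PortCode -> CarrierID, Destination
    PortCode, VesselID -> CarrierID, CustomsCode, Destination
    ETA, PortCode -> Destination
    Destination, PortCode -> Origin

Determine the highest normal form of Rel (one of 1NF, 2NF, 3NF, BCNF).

Candidate keys: {Destination, PortCode, Weight}, {ETA, PortCode}, {Origin, PortCode, Weight}, {PortCode, VesselID}. Prime attributes: {Destination, ETA, Origin, PortCode, VesselID, Weight}.
ETA -> VesselID breaks BCNF: {ETA}⁺ = {ETA, VesselID}, so {ETA} is not a superkey.
Its right-hand attributes {VesselID} are all prime, as are those of every other non-superkey FD — the relation is in 3NF.

3NF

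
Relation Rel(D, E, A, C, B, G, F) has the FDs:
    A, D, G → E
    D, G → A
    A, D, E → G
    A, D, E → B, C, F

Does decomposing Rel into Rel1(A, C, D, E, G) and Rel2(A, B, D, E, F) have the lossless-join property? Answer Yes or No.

Common attributes: {A, D, E}; their closure is {A, B, C, D, E, F, G}.
Rel1 is contained in that closure, so Rel1 ∩ Rel2 → Rel1 holds and the join is lossless.

Yes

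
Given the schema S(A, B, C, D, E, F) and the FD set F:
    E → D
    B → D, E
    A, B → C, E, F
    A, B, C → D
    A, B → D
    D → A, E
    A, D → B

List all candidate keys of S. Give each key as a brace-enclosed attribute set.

Closure of {B} is {A, B, C, D, E, F}, the whole schema; {B} is a candidate key.
Closure of {D} is {A, B, C, D, E, F}, the whole schema; {D} is a candidate key.
Closure of {E} is {A, B, C, D, E, F}, the whole schema; {E} is a candidate key.
These are minimal and exhaustive — every other superkey contains one of them.

{B}, {D}, {E}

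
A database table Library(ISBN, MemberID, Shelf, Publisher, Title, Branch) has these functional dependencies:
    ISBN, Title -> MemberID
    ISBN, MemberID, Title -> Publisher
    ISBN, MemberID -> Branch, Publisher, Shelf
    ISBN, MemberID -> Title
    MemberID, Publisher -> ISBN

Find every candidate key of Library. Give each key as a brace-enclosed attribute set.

{ISBN, MemberID}, {ISBN, Title}, {MemberID, Publisher}

{ISBN, MemberID}⁺ = {Branch, ISBN, MemberID, Publisher, Shelf, Title}, which is every attribute, so {ISBN, MemberID} is a candidate key.
{ISBN, Title}⁺ = {Branch, ISBN, MemberID, Publisher, Shelf, Title}, which is every attribute, so {ISBN, Title} is a candidate key.
{MemberID, Publisher}⁺ = {Branch, ISBN, MemberID, Publisher, Shelf, Title}, which is every attribute, so {MemberID, Publisher} is a candidate key.
These are minimal and exhaustive — every other superkey contains one of them.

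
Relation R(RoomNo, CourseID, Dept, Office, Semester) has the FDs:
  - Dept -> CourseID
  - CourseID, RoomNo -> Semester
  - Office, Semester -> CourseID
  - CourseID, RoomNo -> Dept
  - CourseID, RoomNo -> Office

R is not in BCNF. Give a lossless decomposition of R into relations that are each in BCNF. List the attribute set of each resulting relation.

Candidate keys of the original relation: {CourseID, RoomNo}, {Dept, RoomNo}, {Office, RoomNo, Semester}.
In {CourseID, Dept, Office, RoomNo, Semester}, {Dept} is not a superkey ({Dept}⁺ restricted to this set is {CourseID, Dept}), so split on Dept -> CourseID into {CourseID, Dept} and {Dept, Office, RoomNo, Semester}.
{CourseID, Dept} has no BCNF violation.
{Dept, Office, RoomNo, Semester} has no BCNF violation.

{CourseID, Dept}; {Dept, Office, RoomNo, Semester}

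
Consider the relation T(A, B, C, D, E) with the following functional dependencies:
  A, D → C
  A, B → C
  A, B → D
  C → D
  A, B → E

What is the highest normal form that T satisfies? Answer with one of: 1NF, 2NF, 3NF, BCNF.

2NF

Candidate key: {A, B}. Prime attributes: {A, B}.
A, D → C: {A, D}⁺ = {A, C, D}, which is not all of the attributes, so the left side is not a superkey — BCNF is violated.
A, D → C has non-prime {C} on the right and a non-superkey on the left, so 3NF fails.
No proper subset of a key has a non-prime attribute in its closure, so there is no partial dependency; 2NF holds.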